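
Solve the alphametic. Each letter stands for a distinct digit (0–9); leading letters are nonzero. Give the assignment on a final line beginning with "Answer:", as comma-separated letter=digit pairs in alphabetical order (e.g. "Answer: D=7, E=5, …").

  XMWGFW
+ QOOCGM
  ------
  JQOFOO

Step 1. [col 1: W + M ≡ O (mod 10)] several values work for W in column 1 (W + M ≡ O (mod 10), carry-in 0); try W=9. So W=9.
Step 2. [col 1: W + M ≡ O (mod 10)] several values work for O in column 1 (W + M ≡ O (mod 10), carry-in 0); try O=5. So O=5.
Step 3. [col 1: W + M ≡ O (mod 10)] column 1: given W=9, O=5, carry-in 0, and digits 5,9 already taken and all letters distinct, W+M≡O (mod 10) forces M=6, so M=6.
Step 4. [col 2: F + G ≡ O (mod 10)] G=3 is one option consistent with column 2 (F + G ≡ O (mod 10), carry-in 1) — take it. So G=3.
Step 5. [col 2: F + G ≡ O (mod 10)] column 2 reads F+G+carry(1)=O with G=3, O=5; with digits 3,5,6,9 already taken and all letters distinct, the only value for F is 1, so F=1.
Step 6. [col 3: G + C ≡ F (mod 10)] in column 3 we have G+C≡F with carry-in 0; given G=3, F=1 and digits 1,3,5,6,9 already taken and all letters distinct, that pins C to 8 ⇒ C=8.
Step 7. [col 5: M + O ≡ Q (mod 10)] from column 5 (M=6, O=5, carry-in 1, digits 1,3,5,6,8,9 already taken and all letters distinct): Q must equal 2 ⇒ Q=2.
Step 8. [col 6: X + Q ≡ J (mod 10)] X=4 is one option consistent with column 6 (X + Q ≡ J (mod 10), carry-in 1) — take it, so X=4.
Step 9. [col 6: X + Q ≡ J (mod 10)] column 6: given X=4, Q=2, carry-in 1, and digits 1,2,3,4,5,6,8,9 already taken and all letters distinct, X+Q≡J (mod 10) forces J=7 ⇒ J=7.

Answer: C=8, F=1, G=3, J=7, M=6, O=5, Q=2, W=9, X=4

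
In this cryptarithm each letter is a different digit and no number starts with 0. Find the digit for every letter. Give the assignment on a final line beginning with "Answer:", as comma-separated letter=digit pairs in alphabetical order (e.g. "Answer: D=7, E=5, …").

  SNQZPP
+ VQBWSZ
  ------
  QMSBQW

Step 1. [col 1: P + Z ≡ W (mod 10)] no forcing yet in column 1 (carry-in 0); W=4 is free and consistent — try it ⇒ W=4.
Step 2. [col 1: P + Z ≡ W (mod 10)] Z=9 is one option consistent with column 1 (P + Z ≡ W (mod 10), carry-in 0) — take it ⇒ Z=9.
Step 3. [col 1: P + Z ≡ W (mod 10)] in column 1 we have P+Z≡W with carry-in 0; given Z=9, W=4 and digits 4,9 already taken and all letters distinct, that pins P to 5 ⇒ P=5.
Step 4. [col 2: P + S ≡ Q (mod 10)] column 2 (P + S ≡ Q (mod 10), carry-in 1) doesn't pin S yet; pick S=1 and continue. So S=1.
Step 5. [col 2: P + S ≡ Q (mod 10)] from column 2 (P=5, S=1, carry-in 1, digits 1,4,5,9 already taken and all letters distinct): Q must equal 7 ⇒ Q=7.
Step 6. [col 3: Z + W ≡ B (mod 10)] column 3 reads Z+W+carry(0)=B with Z=9, W=4; with digits 1,4,5,7,9 already taken and all letters distinct, the only value for B is 3, so B=3.
Step 7. [col 5: N + Q ≡ M (mod 10)] several values work for N in column 5 (N + Q ≡ M (mod 10), carry-in 1); try N=0. So N=0.
Step 8. [col 5: N + Q ≡ M (mod 10)] column 5 reads N+Q+carry(1)=M with N=0, Q=7; with digits 0,1,3,4,5,7,9 already taken and all letters distinct, the only value for M is 8. So M=8.
Step 9. [col 6: S + V ≡ Q (mod 10)] column 6 reads S+V+carry(0)=Q with S=1, Q=7; with digits 0,1,3,4,5,7,8,9 already taken and all letters distinct, the only value for V is 6 ⇒ V=6.

Answer: B=3, M=8, N=0, P=5, Q=7, S=1, V=6, W=4, Z=9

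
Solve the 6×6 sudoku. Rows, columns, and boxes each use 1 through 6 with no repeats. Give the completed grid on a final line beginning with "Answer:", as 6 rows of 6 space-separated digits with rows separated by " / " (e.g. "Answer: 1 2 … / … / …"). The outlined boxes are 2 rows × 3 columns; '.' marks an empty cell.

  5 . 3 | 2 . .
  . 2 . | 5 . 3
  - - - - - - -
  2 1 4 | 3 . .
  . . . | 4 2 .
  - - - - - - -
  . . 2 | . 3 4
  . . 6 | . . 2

Step 1. [r4c6∈{1,5,6}] across row 4, 1 lands solely at r4c6, so r4c6=1.
Step 2. [r1c6∈{6}] r1c6's peers cover all but 6, so r1c6=6.
Step 3. [r1c5∈{1,4}] row 1 places 1 nowhere but r1c5, so r1c5=1.
Step 4. [r5c1∈{1}] nothing but 1 survives at r5c1, so r5c1=1.
Step 5. [r4c2∈{3,5,6}] across col 2, 6 lands solely at r4c2 ⇒ r4c2=6.
Step 6. [r6c2∈{3,4,5}] across col 2, 3 lands solely at r6c2. So r6c2=3.
Step 7. [r1c2∈{4}] only 4 remains possible at r1c2, so r1c2=4.
Step 8. [r6c5∈{5}] r6c5's peers cover all but 5. So r6c5=5.
Step 9. [r6c1∈{4}] r6c1 is down to just 4, so r6c1=4.
Step 10. [r3c5∈{6}] only 6 remains possible at r3c5. So r3c5=6.
Step 11. [r2c5∈{4}] nothing but 4 survives at r2c5. So r2c5=4.
Step 12. [r6c4∈{1}] r6c4 is down to just 1 ⇒ r6c4=1.
Step 13. [r2c3∈{1}] only 1 remains possible at r2c3, so r2c3=1.
Step 14. [r2c1∈{6}] r2c1's peers cover all but 6, so r2c1=6.
Step 15. [r5c2∈{5}] only 5 remains possible at r5c2. So r5c2=5.
Step 16. [r4c3∈{5}] r4c3's peers cover all but 5. So r4c3=5.
Step 17. [r5c4∈{6}] nothing but 6 survives at r5c4, so r5c4=6.
Step 18. [r4c1∈{3}] nothing but 3 survives at r4c1, so r4c1=3.
Step 19. [r3c6∈{5}] nothing but 5 survives at r3c6. So r3c6=5.

Answer: 5 4 3 2 1 6 / 6 2 1 5 4 3 / 2 1 4 3 6 5 / 3 6 5 4 2 1 / 1 5 2 6 3 4 / 4 3 6 1 5 2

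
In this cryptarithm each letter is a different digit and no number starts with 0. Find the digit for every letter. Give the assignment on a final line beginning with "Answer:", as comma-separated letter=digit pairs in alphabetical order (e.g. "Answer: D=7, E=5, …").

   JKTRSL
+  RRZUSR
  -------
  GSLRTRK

Step 1. [G] the sum has 7 digits but both addends have 6; that extra leading digit G is the final carry, namely 1 ⇒ G=1.
Step 2. [col 1: L + R ≡ K (mod 10)] several values work for K in column 1 (L + R ≡ K (mod 10), carry-in 0); try K=3. So K=3.
Step 3. [col 1: L + R ≡ K (mod 10)] column 1 (L + R ≡ K (mod 10), carry-in 0) doesn't pin R yet; pick R=5 and continue ⇒ R=5.
Step 4. [col 1: L + R ≡ K (mod 10)] in column 1 we have L+R≡K with carry-in 0; given R=5, K=3 and digits 1,3,5 already taken and all letters distinct, that pins L to 8. So L=8.
Step 5. [col 2: S + S ≡ R (mod 10)] no forcing yet in column 2 (carry-in 1); S=2 is free and consistent — try it, so S=2.
Step 6. [col 3: R + U ≡ T (mod 10)] column 3 (R + U ≡ T (mod 10), carry-in 0) doesn't pin T yet; pick T=4 and continue ⇒ T=4.
Step 7. [col 3: R + U ≡ T (mod 10)] from column 3 (R=5, T=4, carry-in 0, digits 1,2,3,4,5,8 already taken and all letters distinct): U must equal 9 ⇒ U=9.
Step 8. [col 4: T + Z ≡ R (mod 10)] column 4: given T=4, R=5, carry-in 1, and digits 1,2,3,4,5,8,9 already taken and all letters distinct, T+Z≡R (mod 10) forces Z=0, so Z=0.
Step 9. [col 6: J + R ≡ S (mod 10)] column 6: given R=5, S=2, carry-in 0, and digits 0,1,2,3,4,5,8,9 already taken and all letters distinct, J+R≡S (mod 10) forces J=7. So J=7.

Answer: G=1, J=7, K=3, L=8, R=5, S=2, T=4, U=9, Z=0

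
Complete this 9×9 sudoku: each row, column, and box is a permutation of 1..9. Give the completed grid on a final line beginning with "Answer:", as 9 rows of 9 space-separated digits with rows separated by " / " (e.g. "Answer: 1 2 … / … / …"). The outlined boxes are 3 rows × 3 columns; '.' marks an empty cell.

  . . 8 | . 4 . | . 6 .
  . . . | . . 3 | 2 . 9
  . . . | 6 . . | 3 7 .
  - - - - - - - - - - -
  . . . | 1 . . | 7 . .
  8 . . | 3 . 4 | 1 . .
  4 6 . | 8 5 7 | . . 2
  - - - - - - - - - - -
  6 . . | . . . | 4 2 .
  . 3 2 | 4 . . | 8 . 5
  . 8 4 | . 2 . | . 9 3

Step 1. [r1c4∈{2,5,7,9}] col 4 places 2 nowhere but r1c4, so r1c4=2.
Step 2. [r7c4∈{5,7,9}] across col 4, 9 lands solely at r7c4, so r7c4=9.
Step 3. [r5c2∈{2,5,7,9}] across row 5, 2 lands solely at r5c2 ⇒ r5c2=2.
Step 4. [r1c9∈{1}] r1c9's peers cover all but 1 ⇒ r1c9=1.
Step 5. [r6c3∈{1,3,9}] row 6 places 1 nowhere but r6c3 ⇒ r6c3=1.
Step 6. [r8c1∈{1,7,9}] r8c1 is the only open cell in row 8 admitting 9. So r8c1=9.
Step 7. [r8c5∈{1,6,7}] row 8 places 7 nowhere but r8c5 ⇒ r8c5=7.
Step 8. [r9c1∈{1,5,7}] row 9 places 7 nowhere but r9c1. So r9c1=7.
Step 9. [r7c3∈{5}] r7c3 is down to just 5, so r7c3=5.
Step 10. [r9c6∈{1,5,6}] 1 has one home in row 9: r9c6, so r9c6=1.
Step 11. [r3c3∈{9}] only 9 remains possible at r3c3. So r3c3=9.
Step 12. [r1c7∈{5}] r1c7's peers cover all but 5. So r1c7=5.
Step 13. [r3c6∈{5,8}] across col 6, 5 lands solely at r3c6 ⇒ r3c6=5.
Step 14. [r5c5∈{6,9}] across row 5, 9 lands solely at r5c5. So r5c5=9.
Step 15. [r4c5∈{6}] r4c5's peers cover all but 6 ⇒ r4c5=6.
Step 16. [r1c2∈{7}] r1c2's peers cover all but 7, so r1c2=7.
Step 17. [r7c2∈{1}] only 1 remains possible at r7c2, so r7c2=1.
Step 18. [r3c2∈{4}] only 4 remains possible at r3c2. So r3c2=4.
Step 19. [r3c9∈{8}] nothing but 8 survives at r3c9, so r3c9=8.
Step 20. [r4c8∈{3,4,5,8}] 8 has one home in row 4: r4c8 ⇒ r4c8=8.
Step 21. [r2c2∈{5}] nothing but 5 survives at r2c2. So r2c2=5.
Step 22. [r2c5∈{1,8}] r2c5 is the only open cell in row 2 admitting 8 ⇒ r2c5=8.
Step 23. [r4c3∈{3}] only 3 remains possible at r4c3 ⇒ r4c3=3.
Step 24. [r3c1∈{1,2}] row 3 places 2 nowhere but r3c1 ⇒ r3c1=2.
Step 25. [r1c6∈{9}] r1c6's peers cover all but 9, so r1c6=9.
Step 26. [r8c6∈{6}] r8c6 has the single candidate 6. So r8c6=6.
Step 27. [r4c2∈{9}] nothing but 9 survives at r4c2 ⇒ r4c2=9.
Step 28. [r4c6∈{2}] nothing but 2 survives at r4c6 ⇒ r4c6=2.
Step 29. [r6c8∈{3}] r6c8 is down to just 3, so r6c8=3.
Step 30. [r5c3∈{7}] r5c3 is down to just 7. So r5c3=7.
Step 31. [r5c9∈{6}] r5c9 is down to just 6. So r5c9=6.
Step 32. [r9c7∈{6}] only 6 remains possible at r9c7 ⇒ r9c7=6.
Step 33. [r2c3∈{6}] r2c3 has the single candidate 6. So r2c3=6.
Step 34. [r4c9∈{4}] r4c9 has the single candidate 4 ⇒ r4c9=4.
Step 35. [r3c5∈{1}] nothing but 1 survives at r3c5, so r3c5=1.
Step 36. [r7c9∈{7}] r7c9 has the single candidate 7 ⇒ r7c9=7.
Step 37. [r7c5∈{3}] only 3 remains possible at r7c5 ⇒ r7c5=3.
Step 38. [r2c8∈{4}] only 4 remains possible at r2c8, so r2c8=4.
Step 39. [r2c1∈{1}] r2c1 has the single candidate 1. So r2c1=1.
Step 40. [r1c1∈{3}] nothing but 3 survives at r1c1. So r1c1=3.
Step 41. [r9c4∈{5}] r9c4's peers cover all but 5, so r9c4=5.
Step 42. [r5c8∈{5}] nothing but 5 survives at r5c8 ⇒ r5c8=5.
Step 43. [r7c6∈{8}] r7c6 has the single candidate 8. So r7c6=8.
Step 44. [r2c4∈{7}] r2c4's peers cover all but 7, so r2c4=7.
Step 45. [r8c8∈{1}] r8c8 is down to just 1 ⇒ r8c8=1.
Step 46. [r6c7∈{9}] r6c7's peers cover all but 9 ⇒ r6c7=9.
Step 47. [r4c1∈{5}] nothing but 5 survives at r4c1, so r4c1=5.

Answer: 3 7 8 2 4 9 5 6 1 / 1 5 6 7 8 3 2 4 9 / 2 4 9 6 1 5 3 7 8 / 5 9 3 1 6 2 7 8 4 / 8 2 7 3 9 4 1 5 6 / 4 6 1 8 5 7 9 3 2 / 6 1 5 9 3 8 4 2 7 / 9 3 2 4 7 6 8 1 5 / 7 8 4 5 2 1 6 9 3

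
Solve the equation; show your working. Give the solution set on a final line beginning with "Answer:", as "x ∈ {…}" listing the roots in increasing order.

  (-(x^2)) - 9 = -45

Step 1. [(-(x^2)) - 9 = -45] add 9: x sits inside (… - 9). So sub: -(x^2) = -36.
Step 2. [-(x^2) = -36] flip signs both sides. So neg: x^2 = 36.
Step 3. [x^2 = 36] 36 ≥ 0, LHS is (·)² — take ±√. So sqrt: x = 6 or -6.

Answer: x ∈ {-6, 6}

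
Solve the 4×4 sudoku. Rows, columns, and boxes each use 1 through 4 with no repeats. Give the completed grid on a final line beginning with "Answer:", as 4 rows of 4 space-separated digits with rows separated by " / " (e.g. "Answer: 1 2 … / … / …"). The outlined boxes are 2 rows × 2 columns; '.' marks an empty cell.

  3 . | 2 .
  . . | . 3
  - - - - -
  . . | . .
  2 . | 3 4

Step 1. [r3c3∈{1}] r3c3's peers cover all but 1. So r3c3=1.
Step 2. [r1c2∈{1,4}] across row 1, 4 lands solely at r1c2. So r1c2=4.
Step 3. [r4c2∈{1}] r4c2 has the single candidate 1 ⇒ r4c2=1.
Step 4. [r3c1∈{4}] r3c1 is down to just 4 ⇒ r3c1=4.
Step 5. [r1c4∈{1}] nothing but 1 survives at r1c4 ⇒ r1c4=1.
Step 6. [r2c3∈{4}] only 4 remains possible at r2c3. So r2c3=4.
Step 7. [r2c1∈{1}] nothing but 1 survives at r2c1 ⇒ r2c1=1.
Step 8. [r3c2∈{3}] nothing but 3 survives at r3c2 ⇒ r3c2=3.
Step 9. [r2c2∈{2}] only 2 remains possible at r2c2 ⇒ r2c2=2.
Step 10. [r3c4∈{2}] r3c4 is down to just 2. So r3c4=2.

Answer: 3 4 2 1 / 1 2 4 3 / 4 3 1 2 / 2 1 3 4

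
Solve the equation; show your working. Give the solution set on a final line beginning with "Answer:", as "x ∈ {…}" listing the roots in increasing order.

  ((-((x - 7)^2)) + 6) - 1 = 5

Step 1. [((-((x - 7)^2)) + 6) - 1 = 5] 1 comes off first (add 1) ⇒ sub: (-((x - 7)^2)) + 6 = 6.
Step 2. [(-((x - 7)^2)) + 6 = 6] the outer +6 inverts by subtracting 6. So sub: -((x - 7)^2) = 0.
Step 3. [-((x - 7)^2) = 0] LHS negated; negate both sides, so neg: (x - 7)^2 = 0.
Step 4. [(x - 7)^2 = 0] 0 ≥ 0, LHS is (·)² — take ±√. So sqrt: x - 7 = 0.
Step 5. [x - 7 = 0] -7 is outermost — add 7 both sides ⇒ sub: x = 7.

Answer: x ∈ {7}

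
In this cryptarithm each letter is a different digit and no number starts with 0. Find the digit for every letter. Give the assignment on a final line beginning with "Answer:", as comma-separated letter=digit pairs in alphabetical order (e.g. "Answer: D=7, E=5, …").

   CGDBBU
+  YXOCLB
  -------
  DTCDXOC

Step 1. [col 1: U + B ≡ C (mod 10)] several values work for U in column 1 (U + B ≡ C (mod 10), carry-in 0); try U=2 ⇒ U=2.
Step 2. [col 1: U + B ≡ C (mod 10)] B=3 is one option consistent with column 1 (U + B ≡ C (mod 10), carry-in 0) — take it. So B=3.
Step 3. [col 1: U + B ≡ C (mod 10)] in column 1 we have U+B≡C with carry-in 0; given U=2, B=3 and digits 2,3 already taken and all letters distinct, that pins C to 5 ⇒ C=5.
Step 4. [col 2: B + L ≡ O (mod 10)] L=7 is one option consistent with column 2 (B + L ≡ O (mod 10), carry-in 0) — take it ⇒ L=7.
Step 5. [D] the sum has 7 digits but both addends have 6; that extra leading digit D is the final carry, namely 1 ⇒ D=1.
Step 6. [col 2: B + L ≡ O (mod 10)] column 2 reads B+L+carry(0)=O with B=3, L=7; with digits 1,2,3,5,7 already taken and all letters distinct, the only value for O is 0. So O=0.
Step 7. [col 3: B + C ≡ X (mod 10)] from column 3 (B=3, C=5, carry-in 1, digits 0,1,2,3,5,7 already taken and all letters distinct): X must equal 9 ⇒ X=9.
Step 8. [col 5: G + X ≡ C (mod 10)] column 5 reads G+X+carry(0)=C with X=9, C=5; with digits 0,1,2,3,5,7,9 already taken and all letters distinct, the only value for G is 6. So G=6.
Step 9. [col 6: C + Y ≡ T (mod 10)] column 6 reads C+Y+carry(1)=T with C=5; with digits 0,1,2,3,5,6,7,9 already taken and all letters distinct, the only value for Y is 8. So Y=8.
Step 10. [col 6: C + Y ≡ T (mod 10)] column 6: given C=5, Y=8, carry-in 1, and digits 0,1,2,3,5,6,7,8,9 already taken and all letters distinct, C+Y≡T (mod 10) forces T=4 ⇒ T=4.

Answer: B=3, C=5, D=1, G=6, L=7, O=0, T=4, U=2, X=9, Y=8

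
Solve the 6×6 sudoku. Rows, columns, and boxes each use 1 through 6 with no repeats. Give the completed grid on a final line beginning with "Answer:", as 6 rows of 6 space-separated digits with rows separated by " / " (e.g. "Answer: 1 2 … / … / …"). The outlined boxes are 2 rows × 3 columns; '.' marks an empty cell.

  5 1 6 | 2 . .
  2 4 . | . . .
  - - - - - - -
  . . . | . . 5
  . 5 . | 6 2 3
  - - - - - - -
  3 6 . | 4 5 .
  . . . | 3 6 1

Step 1. [r3c5∈{1,4}] across box 4, 4 lands solely at r3c5, so r3c5=4.
Step 2. [r6c2∈{2}] r6c2 is down to just 2, so r6c2=2.
Step 3. [r3c4∈{1}] nothing but 1 survives at r3c4. So r3c4=1.
Step 4. [r4c1∈{1,4}] 1 has one home in col 1: r4c1, so r4c1=1.
Step 5. [r2c3∈{3}] nothing but 3 survives at r2c3 ⇒ r2c3=3.
Step 6. [r6c1∈{4}] only 4 remains possible at r6c1, so r6c1=4.
Step 7. [r4c3∈{4}] r4c3's peers cover all but 4. So r4c3=4.
Step 8. [r2c6∈{6}] r2c6's peers cover all but 6, so r2c6=6.
Step 9. [r5c6∈{2}] only 2 remains possible at r5c6, so r5c6=2.
Step 10. [r3c3∈{2}] r3c3 has the single candidate 2. So r3c3=2.
Step 11. [r5c3∈{1}] r5c3's peers cover all but 1, so r5c3=1.
Step 12. [r2c5∈{1}] only 1 remains possible at r2c5. So r2c5=1.
Step 13. [r3c2∈{3}] r3c2 is down to just 3, so r3c2=3.
Step 14. [r1c5∈{3}] only 3 remains possible at r1c5, so r1c5=3.
Step 15. [r2c4∈{5}] r2c4's peers cover all but 5, so r2c4=5.
Step 16. [r1c6∈{4}] r1c6 has the single candidate 4, so r1c6=4.
Step 17. [r3c1∈{6}] nothing but 6 survives at r3c1. So r3c1=6.
Step 18. [r6c3∈{5}] r6c3 is down to just 5 ⇒ r6c3=5.

Answer: 5 1 6 2 3 4 / 2 4 3 5 1 6 / 6 3 2 1 4 5 / 1 5 4 6 2 3 / 3 6 1 4 5 2 / 4 2 5 3 6 1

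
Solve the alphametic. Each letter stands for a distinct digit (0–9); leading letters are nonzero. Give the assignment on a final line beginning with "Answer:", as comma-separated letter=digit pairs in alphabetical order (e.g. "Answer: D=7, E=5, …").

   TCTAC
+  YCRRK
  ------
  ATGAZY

Step 1. [col 1: C + K ≡ Y (mod 10)] Y=9 is one option consistent with column 1 (C + K ≡ Y (mod 10), carry-in 0) — take it ⇒ Y=9.
Step 2. [col 1: C + K ≡ Y (mod 10)] several values work for K in column 1 (C + K ≡ Y (mod 10), carry-in 0); try K=2, so K=2.
Step 3. [A] adding two 5-digit numbers gives at most 5+1 digits, and here it does — A is that final carry and must be 1, so A=1.
Step 4. [col 1: C + K ≡ Y (mod 10)] from column 1 (K=2, Y=9, carry-in 0, digits 1,2,9 already taken and all letters distinct): C must equal 7. So C=7.
Step 5. [col 2: A + R ≡ Z (mod 10)] Z=4 is one option consistent with column 2 (A + R ≡ Z (mod 10), carry-in 0) — take it, so Z=4.
Step 6. [col 2: A + R ≡ Z (mod 10)] from column 2 (A=1, Z=4, carry-in 0, digits 1,2,4,7,9 already taken and all letters distinct): R must equal 3 ⇒ R=3.
Step 7. [col 3: T + R ≡ A (mod 10)] column 3: given R=3, A=1, carry-in 0, and digits 1,2,3,4,7,9 already taken and all letters distinct, T+R≡A (mod 10) forces T=8 ⇒ T=8.
Step 8. [col 4: C + C ≡ G (mod 10)] column 4: given C=7, carry-in 1, and digits 1,2,3,4,7,8,9 already taken and all letters distinct, C+C≡G (mod 10) forces G=5, so G=5.

Answer: A=1, C=7, G=5, K=2, R=3, T=8, Y=9, Z=4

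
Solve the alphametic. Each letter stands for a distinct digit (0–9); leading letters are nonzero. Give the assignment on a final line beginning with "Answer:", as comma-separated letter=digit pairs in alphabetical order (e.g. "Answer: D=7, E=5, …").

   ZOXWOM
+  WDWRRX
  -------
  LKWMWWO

Step 1. [L] adding two 6-digit numbers gives at most 6+1 digits, and here it does — L is that final carry and must be 1 ⇒ L=1.
Step 2. [col 1: M + X ≡ O (mod 10)] no forcing yet in column 1 (carry-in 0); O=7 is free and consistent — try it. So O=7.
Step 3. [col 1: M + X ≡ O (mod 10)] column 1 (M + X ≡ O (mod 10), carry-in 0) doesn't pin M yet; pick M=2 and continue. So M=2.
Step 4. [col 1: M + X ≡ O (mod 10)] in column 1 we have M+X≡O with carry-in 0; given M=2, O=7 and digits 1,2,7 already taken and all letters distinct, that pins X to 5. So X=5.
Step 5. [col 2: O + R ≡ W (mod 10)] column 2 (O + R ≡ W (mod 10), carry-in 0) doesn't pin R yet; pick R=9 and continue, so R=9.
Step 6. [col 2: O + R ≡ W (mod 10)] column 2: given O=7, R=9, carry-in 0, and digits 1,2,5,7,9 already taken and all letters distinct, O+R≡W (mod 10) forces W=6 ⇒ W=6.
Step 7. [col 5: O + D ≡ W (mod 10)] column 5: given O=7, W=6, carry-in 1, and digits 1,2,5,6,7,9 already taken and all letters distinct, O+D≡W (mod 10) forces D=8 ⇒ D=8.
Step 8. [col 6: Z + W ≡ K (mod 10)] in column 6 we have Z+W≡K with carry-in 1; given W=6 and digits 1,2,5,6,7,8,9 already taken and all letters distinct, that pins Z to 3, so Z=3.
Step 9. [col 6: Z + W ≡ K (mod 10)] column 6 reads Z+W+carry(1)=K with Z=3, W=6; with digits 1,2,3,5,6,7,8,9 already taken and all letters distinct, the only value for K is 0. So K=0.

Answer: D=8, K=0, L=1, M=2, O=7, R=9, W=6, X=5, Z=3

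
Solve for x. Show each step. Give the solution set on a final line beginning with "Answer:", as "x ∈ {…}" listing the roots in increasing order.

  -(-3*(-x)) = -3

Step 1. [-(-3*(-x)) = -3] LHS negated; negate both sides ⇒ neg: -3*(-x) = 3.
Step 2. [-3*(-x) = 3] leading coefficient -3: divide by -3. So div: -x = -1.
Step 3. [-x = -1] flip signs both sides. So neg: x = 1.

Answer: x ∈ {1}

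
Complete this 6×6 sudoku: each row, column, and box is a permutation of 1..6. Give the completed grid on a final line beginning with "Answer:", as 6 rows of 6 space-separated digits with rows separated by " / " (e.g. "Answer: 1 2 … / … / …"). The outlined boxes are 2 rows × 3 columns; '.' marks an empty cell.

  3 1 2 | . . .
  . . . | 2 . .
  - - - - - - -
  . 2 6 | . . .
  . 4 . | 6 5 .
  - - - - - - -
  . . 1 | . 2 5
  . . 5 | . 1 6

Step 1. [r1c6∈{4}] r1c6's peers cover all but 4 ⇒ r1c6=4.
Step 2. [r3c4∈{1,3,4}] in col 4, 1 fits only at r3c4. So r3c4=1.
Step 3. [r3c6∈{3}] only 3 remains possible at r3c6 ⇒ r3c6=3.
Step 4. [r6c2∈{3}] r6c2's peers cover all but 3, so r6c2=3.
Step 5. [r6c4∈{4}] r6c4's peers cover all but 4, so r6c4=4.
Step 6. [r5c1∈{4,6}] 4 has one home in row 5: r5c1. So r5c1=4.
Step 7. [r2c1∈{5,6}] in col 1, 6 fits only at r2c1. So r2c1=6.
Step 8. [r5c4∈{3}] r5c4 has the single candidate 3. So r5c4=3.
Step 9. [r1c4∈{5}] r1c4 is down to just 5 ⇒ r1c4=5.
Step 10. [r5c2∈{6}] r5c2 is down to just 6, so r5c2=6.
Step 11. [r2c3∈{4}] only 4 remains possible at r2c3. So r2c3=4.
Step 12. [r1c5∈{6}] r1c5's peers cover all but 6 ⇒ r1c5=6.
Step 13. [r6c1∈{2}] r6c1's peers cover all but 2 ⇒ r6c1=2.
Step 14. [r4c1∈{1}] r4c1 has the single candidate 1. So r4c1=1.
Step 15. [r4c3∈{3}] r4c3 is down to just 3 ⇒ r4c3=3.
Step 16. [r2c2∈{5}] nothing but 5 survives at r2c2. So r2c2=5.
Step 17. [r3c1∈{5}] only 5 remains possible at r3c1 ⇒ r3c1=5.
Step 18. [r2c5∈{3}] nothing but 3 survives at r2c5. So r2c5=3.
Step 19. [r2c6∈{1}] only 1 remains possible at r2c6 ⇒ r2c6=1.
Step 20. [r3c5∈{4}] r3c5 is down to just 4 ⇒ r3c5=4.
Step 21. [r4c6∈{2}] r4c6 has the single candidate 2, so r4c6=2.

Answer: 3 1 2 5 6 4 / 6 5 4 2 3 1 / 5 2 6 1 4 3 / 1 4 3 6 5 2 / 4 6 1 3 2 5 / 2 3 5 4 1 6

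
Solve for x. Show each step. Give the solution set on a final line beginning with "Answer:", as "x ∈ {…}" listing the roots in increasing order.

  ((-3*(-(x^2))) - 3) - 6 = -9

Step 1. [((-3*(-(x^2))) - 3) - 6 = -9] peel the -6: add 6 from each side ⇒ sub: (-3*(-(x^2))) - 3 = -3.
Step 2. [(-3*(-(x^2))) - 3 = -3] peel the -3: add 3 from each side, so sub: -3*(-(x^2)) = 0.
Step 3. [-3*(-(x^2)) = 0] LHS = -3·(…); ÷-3 both sides. So div: -(x^2) = 0.
Step 4. [-(x^2) = 0] flip signs both sides ⇒ neg: x^2 = 0.
Step 5. [x^2 = 0] LHS squared, RHS 0 ≥ 0: apply √ (±). So sqrt: x = 0.

Answer: x ∈ {0}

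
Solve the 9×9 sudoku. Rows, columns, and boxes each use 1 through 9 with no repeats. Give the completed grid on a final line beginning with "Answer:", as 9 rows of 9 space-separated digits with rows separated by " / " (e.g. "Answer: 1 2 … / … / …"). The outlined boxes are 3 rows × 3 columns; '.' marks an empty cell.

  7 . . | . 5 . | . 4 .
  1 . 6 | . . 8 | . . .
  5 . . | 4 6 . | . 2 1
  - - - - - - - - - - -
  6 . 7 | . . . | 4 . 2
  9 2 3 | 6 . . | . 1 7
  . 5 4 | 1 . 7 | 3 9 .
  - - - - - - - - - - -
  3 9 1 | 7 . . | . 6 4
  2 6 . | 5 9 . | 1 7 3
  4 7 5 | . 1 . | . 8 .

Step 1. [r4c4∈{3,8,9}] across col 4, 8 lands solely at r4c4. So r4c4=8.
Step 2. [r7c6∈{2}] r7c6's peers cover all but 2 ⇒ r7c6=2.
Step 3. [r5c7∈{5,8}] r5c7 is the only open cell in row 5 admitting 8. So r5c7=8.
Step 4. [r1c9∈{6,8,9}] r1c9 is the only open cell in col 9 admitting 8 ⇒ r1c9=8.
Step 5. [r1c2∈{3}] nothing but 3 survives at r1c2. So r1c2=3.
Step 6. [r3c6∈{3,9}] 3 has one home in row 3: r3c6 ⇒ r3c6=3.
Step 7. [r2c9∈{5,9}] in col 9, 5 fits only at r2c9. So r2c9=5.
Step 8. [r2c5∈{2,7}] in col 5, 7 fits only at r2c5, so r2c5=7.
Step 9. [r2c7∈{9}] nothing but 9 survives at r2c7, so r2c7=9.
Step 10. [r1c4∈{2,9}] in col 4, 9 fits only at r1c4 ⇒ r1c4=9.
Step 11. [r5c6∈{4,5}] across row 5, 5 lands solely at r5c6. So r5c6=5.
Step 12. [r3c3∈{8,9}] row 3 places 9 nowhere but r3c3 ⇒ r3c3=9.
Step 13. [r3c2∈{8}] r3c2 is down to just 8. So r3c2=8.
Step 14. [r8c3∈{8}] r8c3 has the single candidate 8 ⇒ r8c3=8.
Step 15. [r7c7∈{5}] nothing but 5 survives at r7c7 ⇒ r7c7=5.
Step 16. [r9c9∈{9}] only 9 remains possible at r9c9. So r9c9=9.
Step 17. [r4c6∈{9}] nothing but 9 survives at r4c6 ⇒ r4c6=9.
Step 18. [r4c8∈{5}] r4c8's peers cover all but 5. So r4c8=5.
Step 19. [r6c5∈{2}] only 2 remains possible at r6c5, so r6c5=2.
Step 20. [r4c5∈{3}] r4c5 is down to just 3, so r4c5=3.
Step 21. [r2c2∈{4}] r2c2 has the single candidate 4. So r2c2=4.
Step 22. [r2c4∈{2}] r2c4 has the single candidate 2 ⇒ r2c4=2.
Step 23. [r9c7∈{2}] only 2 remains possible at r9c7, so r9c7=2.
Step 24. [r2c8∈{3}] only 3 remains possible at r2c8 ⇒ r2c8=3.
Step 25. [r6c9∈{6}] only 6 remains possible at r6c9, so r6c9=6.
Step 26. [r8c6∈{4}] only 4 remains possible at r8c6 ⇒ r8c6=4.
Step 27. [r1c6∈{1}] r1c6 is down to just 1 ⇒ r1c6=1.
Step 28. [r9c6∈{6}] r9c6 has the single candidate 6. So r9c6=6.
Step 29. [r5c5∈{4}] r5c5's peers cover all but 4. So r5c5=4.
Step 30. [r3c7∈{7}] r3c7 has the single candidate 7. So r3c7=7.
Step 31. [r1c7∈{6}] r1c7 has the single candidate 6. So r1c7=6.
Step 32. [r4c2∈{1}] r4c2's peers cover all but 1, so r4c2=1.
Step 33. [r7c5∈{8}] only 8 remains possible at r7c5. So r7c5=8.
Step 34. [r6c1∈{8}] nothing but 8 survives at r6c1 ⇒ r6c1=8.
Step 35. [r9c4∈{3}] nothing but 3 survives at r9c4. So r9c4=3.
Step 36. [r1c3∈{2}] r1c3 is down to just 2 ⇒ r1c3=2.

Answer: 7 3 2 9 5 1 6 4 8 / 1 4 6 2 7 8 9 3 5 / 5 8 9 4 6 3 7 2 1 / 6 1 7 8 3 9 4 5 2 / 9 2 3 6 4 5 8 1 7 / 8 5 4 1 2 7 3 9 6 / 3 9 1 7 8 2 5 6 4 / 2 6 8 5 9 4 1 7 3 / 4 7 5 3 1 6 2 8 9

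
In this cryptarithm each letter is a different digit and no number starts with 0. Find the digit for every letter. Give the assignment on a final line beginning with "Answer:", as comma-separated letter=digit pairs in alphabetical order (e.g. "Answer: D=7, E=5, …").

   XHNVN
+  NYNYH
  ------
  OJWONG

Step 1. [col 1: N + H ≡ G (mod 10)] column 1 (N + H ≡ G (mod 10), carry-in 0) doesn't pin G yet; pick G=9 and continue ⇒ G=9.
Step 2. [O] adding two 5-digit numbers gives at most 5+1 digits, and here it does — O is that final carry and must be 1. So O=1.
Step 3. [col 1: N + H ≡ G (mod 10)] N=5 is one option consistent with column 1 (N + H ≡ G (mod 10), carry-in 0) — take it ⇒ N=5.
Step 4. [col 1: N + H ≡ G (mod 10)] column 1: given N=5, G=9, carry-in 0, and digits 1,5,9 already taken and all letters distinct, N+H≡G (mod 10) forces H=4 ⇒ H=4.
Step 5. [col 2: V + Y ≡ N (mod 10)] no forcing yet in column 2 (carry-in 0); Y=8 is free and consistent — try it. So Y=8.
Step 6. [col 2: V + Y ≡ N (mod 10)] column 2 reads V+Y+carry(0)=N with Y=8, N=5; with digits 1,4,5,8,9 already taken and all letters distinct, the only value for V is 7 ⇒ V=7.
Step 7. [col 4: H + Y ≡ W (mod 10)] from column 4 (H=4, Y=8, carry-in 1, digits 1,4,5,7,8,9 already taken and all letters distinct): W must equal 3. So W=3.
Step 8. [col 5: X + N ≡ J (mod 10)] column 5 (X + N ≡ J (mod 10), carry-in 1) doesn't pin X yet; pick X=6 and continue. So X=6.
Step 9. [col 5: X + N ≡ J (mod 10)] column 5: given X=6, N=5, carry-in 1, and digits 1,3,4,5,6,7,8,9 already taken and all letters distinct, X+N≡J (mod 10) forces J=2 ⇒ J=2.

Answer: G=9, H=4, J=2, N=5, O=1, V=7, W=3, X=6, Y=8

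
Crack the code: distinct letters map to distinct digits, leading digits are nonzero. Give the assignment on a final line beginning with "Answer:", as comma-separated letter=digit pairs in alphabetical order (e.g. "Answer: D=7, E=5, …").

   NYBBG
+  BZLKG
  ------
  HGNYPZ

Step 1. [col 1: G + G ≡ Z (mod 10)] no forcing yet in column 1 (carry-in 0); Z=4 is free and consistent — try it. So Z=4.
Step 2. [col 1: G + G ≡ Z (mod 10)] G=2 is one option consistent with column 1 (G + G ≡ Z (mod 10), carry-in 0) — take it. So G=2.
Step 3. [col 2: B + K ≡ P (mod 10)] several values work for K in column 2 (B + K ≡ P (mod 10), carry-in 0); try K=7. So K=7.
Step 4. [col 2: B + K ≡ P (mod 10)] no forcing yet in column 2 (carry-in 0); B=8 is free and consistent — try it ⇒ B=8.
Step 5. [col 2: B + K ≡ P (mod 10)] from column 2 (B=8, K=7, carry-in 0, digits 2,4,7,8 already taken and all letters distinct): P must equal 5, so P=5.
Step 6. [col 3: B + L ≡ Y (mod 10)] several values work for Y in column 3 (B + L ≡ Y (mod 10), carry-in 1); try Y=9. So Y=9.
Step 7. [H] the sum has 6 digits but both addends have 5; that extra leading digit H is the final carry, namely 1, so H=1.
Step 8. [col 3: B + L ≡ Y (mod 10)] in column 3 we have B+L≡Y with carry-in 1; given B=8, Y=9 and digits 1,2,4,5,7,8,9 already taken and all letters distinct, that pins L to 0 ⇒ L=0.
Step 9. [col 4: Y + Z ≡ N (mod 10)] in column 4 we have Y+Z≡N with carry-in 0; given Y=9, Z=4 and digits 0,1,2,4,5,7,8,9 already taken and all letters distinct, that pins N to 3 ⇒ N=3.

Answer: B=8, G=2, H=1, K=7, L=0, N=3, P=5, Y=9, Z=4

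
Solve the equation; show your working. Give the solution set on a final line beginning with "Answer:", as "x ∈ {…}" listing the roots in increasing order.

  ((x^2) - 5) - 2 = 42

Step 1. [((x^2) - 5) - 2 = 42] -2 is outermost — add 2 both sides ⇒ sub: (x^2) - 5 = 44.
Step 2. [(x^2) - 5 = 44] the outer -5 inverts by adding 5, so sub: x^2 = 49.
Step 3. [x^2 = 49] LHS squared, RHS 49 ≥ 0: apply √ (±). So sqrt: x = 7 or -7.

Answer: x ∈ {-7, 7}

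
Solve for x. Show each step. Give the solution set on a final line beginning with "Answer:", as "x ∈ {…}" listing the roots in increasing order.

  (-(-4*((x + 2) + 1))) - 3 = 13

Step 1. [(-(-4*((x + 2) + 1))) - 3 = 13] -3 is outermost — add 3 both sides, so sub: -(-4*((x + 2) + 1)) = 16.
Step 2. [-(-4*((x + 2) + 1)) = 16] flip signs both sides ⇒ neg: -4*((x + 2) + 1) = -16.
Step 3. [-4*((x + 2) + 1) = -16] divide by the outer -4 ⇒ div: (x + 2) + 1 = 4.
Step 4. [(x + 2) + 1 = 4] the outer +1 inverts by subtracting 1, so sub: x + 2 = 3.
Step 5. [x + 2 = 3] the outer +2 inverts by subtracting 2, so sub: x = 1.

Answer: x ∈ {1}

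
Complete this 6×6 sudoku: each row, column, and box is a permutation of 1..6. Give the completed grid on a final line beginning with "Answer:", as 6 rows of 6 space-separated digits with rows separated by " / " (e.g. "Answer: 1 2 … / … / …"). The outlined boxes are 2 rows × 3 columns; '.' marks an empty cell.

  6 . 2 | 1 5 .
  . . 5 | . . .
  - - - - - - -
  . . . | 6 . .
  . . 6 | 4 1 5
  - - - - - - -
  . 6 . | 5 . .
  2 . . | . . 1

Step 1. [r6c4∈{3}] only 3 remains possible at r6c4 ⇒ r6c4=3.
Step 2. [r4c1∈{3}] r4c1 is down to just 3. So r4c1=3.
Step 3. [r6c3∈{4}] r6c3 is down to just 4, so r6c3=4.
Step 4. [r2c6∈{2,3,4,6}] r2c6 is the only open cell in col 6 admitting 6. So r2c6=6.
Step 5. [r3c1∈{1,4,5}] across col 1, 5 lands solely at r3c1 ⇒ r3c1=5.
Step 6. [r2c1∈{1,4}] col 1 places 4 nowhere but r2c1, so r2c1=4.
Step 7. [r1c2∈{3}] only 3 remains possible at r1c2. So r1c2=3.
Step 8. [r3c3∈{1}] only 1 remains possible at r3c3, so r3c3=1.
Step 9. [r5c5∈{2,4}] col 5 places 4 nowhere but r5c5. So r5c5=4.
Step 10. [r3c6∈{2,3}] r3c6 is the only open cell in col 6 admitting 3 ⇒ r3c6=3.
Step 11. [r3c5∈{2}] nothing but 2 survives at r3c5 ⇒ r3c5=2.
Step 12. [r5c1∈{1}] nothing but 1 survives at r5c1 ⇒ r5c1=1.
Step 13. [r2c5∈{3}] r2c5 has the single candidate 3, so r2c5=3.
Step 14. [r6c2∈{5}] r6c2 has the single candidate 5 ⇒ r6c2=5.
Step 15. [r5c3∈{3}] r5c3 is down to just 3. So r5c3=3.
Step 16. [r4c2∈{2}] r4c2 is down to just 2 ⇒ r4c2=2.
Step 17. [r5c6∈{2}] only 2 remains possible at r5c6 ⇒ r5c6=2.
Step 18. [r3c2∈{4}] r3c2's peers cover all but 4. So r3c2=4.
Step 19. [r1c6∈{4}] nothing but 4 survives at r1c6, so r1c6=4.
Step 20. [r2c4∈{2}] only 2 remains possible at r2c4. So r2c4=2.
Step 21. [r6c5∈{6}] only 6 remains possible at r6c5, so r6c5=6.
Step 22. [r2c2∈{1}] nothing but 1 survives at r2c2, so r2c2=1.

Answer: 6 3 2 1 5 4 / 4 1 5 2 3 6 / 5 4 1 6 2 3 / 3 2 6 4 1 5 / 1 6 3 5 4 2 / 2 5 4 3 6 1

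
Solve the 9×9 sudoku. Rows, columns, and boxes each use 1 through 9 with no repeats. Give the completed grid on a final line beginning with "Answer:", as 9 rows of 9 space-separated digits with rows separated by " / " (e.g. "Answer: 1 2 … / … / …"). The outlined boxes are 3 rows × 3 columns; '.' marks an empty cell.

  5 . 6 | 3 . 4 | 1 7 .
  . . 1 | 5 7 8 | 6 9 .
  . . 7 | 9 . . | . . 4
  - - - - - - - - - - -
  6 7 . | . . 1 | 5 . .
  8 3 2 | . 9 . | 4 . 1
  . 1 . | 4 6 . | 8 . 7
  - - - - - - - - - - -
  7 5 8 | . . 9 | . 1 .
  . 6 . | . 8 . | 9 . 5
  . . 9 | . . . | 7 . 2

Step 1. [r8c1∈{1,2,3,4}] across box 7, 2 lands solely at r8c1, so r8c1=2.
Step 2. [r3c7∈{2,3}] col 7 places 2 nowhere but r3c7, so r3c7=2.
Step 3. [r6c6∈{2,3,5}] r6c6 is the only open cell in col 6 admitting 2 ⇒ r6c6=2.
Step 4. [r9c2∈{4}] r9c2 is down to just 4. So r9c2=4.
Step 5. [r6c8∈{3}] only 3 remains possible at r6c8, so r6c8=3.
Step 6. [r9c1∈{1,3}] r9c1 is the only open cell in col 1 admitting 1, so r9c1=1.
Step 7. [r7c9∈{3,6}] 6 has one home in col 9: r7c9 ⇒ r7c9=6.
Step 8. [r4c5∈{3}] only 3 remains possible at r4c5. So r4c5=3.
Step 9. [r9c6∈{3,5,6}] 3 has one home in row 9: r9c6. So r9c6=3.
Step 10. [r5c4∈{7}] r5c4 is down to just 7, so r5c4=7.
Step 11. [r1c2∈{2,8,9}] r1c2 is the only open cell in row 1 admitting 9, so r1c2=9.
Step 12. [r2c9∈{3}] r2c9 has the single candidate 3 ⇒ r2c9=3.
Step 13. [r3c8∈{5,8}] in row 3, 5 fits only at r3c8 ⇒ r3c8=5.
Step 14. [r7c5∈{2,4}] across row 7, 4 lands solely at r7c5, so r7c5=4.
Step 15. [r3c1∈{3}] r3c1 is down to just 3. So r3c1=3.
Step 16. [r9c8∈{8}] nothing but 8 survives at r9c8, so r9c8=8.
Step 17. [r8c6∈{7}] nothing but 7 survives at r8c6, so r8c6=7.
Step 18. [r2c1∈{4}] r2c1's peers cover all but 4. So r2c1=4.
Step 19. [r5c8∈{6}] r5c8 is down to just 6. So r5c8=6.
Step 20. [r3c2∈{8}] r3c2 is down to just 8, so r3c2=8.
Step 21. [r5c6∈{5}] nothing but 5 survives at r5c6 ⇒ r5c6=5.
Step 22. [r9c5∈{5}] only 5 remains possible at r9c5. So r9c5=5.
Step 23. [r3c5∈{1}] only 1 remains possible at r3c5, so r3c5=1.
Step 24. [r1c5∈{2}] r1c5 is down to just 2. So r1c5=2.
Step 25. [r4c9∈{9}] r4c9 has the single candidate 9, so r4c9=9.
Step 26. [r3c6∈{6}] r3c6 has the single candidate 6. So r3c6=6.
Step 27. [r9c4∈{6}] nothing but 6 survives at r9c4 ⇒ r9c4=6.
Step 28. [r2c2∈{2}] only 2 remains possible at r2c2 ⇒ r2c2=2.
Step 29. [r4c4∈{8}] only 8 remains possible at r4c4 ⇒ r4c4=8.
Step 30. [r6c3∈{5}] r6c3 is down to just 5 ⇒ r6c3=5.
Step 31. [r6c1∈{9}] only 9 remains possible at r6c1. So r6c1=9.
Step 32. [r1c9∈{8}] only 8 remains possible at r1c9, so r1c9=8.
Step 33. [r4c8∈{2}] r4c8's peers cover all but 2, so r4c8=2.
Step 34. [r8c3∈{3}] r8c3 has the single candidate 3. So r8c3=3.
Step 35. [r7c7∈{3}] only 3 remains possible at r7c7, so r7c7=3.
Step 36. [r4c3∈{4}] r4c3 has the single candidate 4. So r4c3=4.
Step 37. [r8c8∈{4}] only 4 remains possible at r8c8, so r8c8=4.
Step 38. [r8c4∈{1}] only 1 remains possible at r8c4, so r8c4=1.
Step 39. [r7c4∈{2}] only 2 remains possible at r7c4, so r7c4=2.

Answer: 5 9 6 3 2 4 1 7 8 / 4 2 1 5 7 8 6 9 3 / 3 8 7 9 1 6 2 5 4 / 6 7 4 8 3 1 5 2 9 / 8 3 2 7 9 5 4 6 1 / 9 1 5 4 6 2 8 3 7 / 7 5 8 2 4 9 3 1 6 / 2 6 3 1 8 7 9 4 5 / 1 4 9 6 5 3 7 8 2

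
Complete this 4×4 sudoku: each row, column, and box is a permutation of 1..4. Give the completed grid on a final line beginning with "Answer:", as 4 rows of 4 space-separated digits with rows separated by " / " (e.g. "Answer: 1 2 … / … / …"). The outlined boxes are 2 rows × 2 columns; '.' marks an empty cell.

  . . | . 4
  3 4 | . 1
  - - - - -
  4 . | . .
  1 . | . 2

Step 1. [r1c3∈{2,3}] in row 1, 3 fits only at r1c3. So r1c3=3.
Step 2. [r3c2∈{2,3}] across row 3, 2 lands solely at r3c2 ⇒ r3c2=2.
Step 3. [r2c3∈{2}] nothing but 2 survives at r2c3. So r2c3=2.
Step 4. [r3c4∈{3}] r3c4's peers cover all but 3. So r3c4=3.
Step 5. [r4c2∈{3}] r4c2's peers cover all but 3 ⇒ r4c2=3.
Step 6. [r1c2∈{1}] nothing but 1 survives at r1c2 ⇒ r1c2=1.
Step 7. [r1c1∈{2}] r1c1's peers cover all but 2, so r1c1=2.
Step 8. [r4c3∈{4}] only 4 remains possible at r4c3. So r4c3=4.
Step 9. [r3c3∈{1}] only 1 remains possible at r3c3, so r3c3=1.

Answer: 2 1 3 4 / 3 4 2 1 / 4 2 1 3 / 1 3 4 2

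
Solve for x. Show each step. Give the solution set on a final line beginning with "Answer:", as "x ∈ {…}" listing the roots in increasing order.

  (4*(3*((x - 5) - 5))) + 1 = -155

Step 1. [(4*(3*((x - 5) - 5))) + 1 = -155] the outer +1 inverts by subtracting 1 ⇒ sub: 4*(3*((x - 5) - 5)) = -156.
Step 2. [4*(3*((x - 5) - 5)) = -156] 4·(inner) — divide through by 4, so div: 3*((x - 5) - 5) = -39.
Step 3. [3*((x - 5) - 5) = -39] leading coefficient 3: divide by 3. So div: (x - 5) - 5 = -13.
Step 4. [(x - 5) - 5 = -13] the outer -5 inverts by adding 5. So sub: x - 5 = -8.
Step 5. [x - 5 = -8] the outer -5 inverts by adding 5. So sub: x = -3.

Answer: x ∈ {-3}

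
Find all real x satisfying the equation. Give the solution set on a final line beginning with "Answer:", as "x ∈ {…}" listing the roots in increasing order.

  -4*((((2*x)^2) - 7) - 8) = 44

Step 1. [-4*((((2*x)^2) - 7) - 8) = 44] LHS = -4·(…); ÷-4 both sides ⇒ div: (((2*x)^2) - 7) - 8 = -11.
Step 2. [(((2*x)^2) - 7) - 8 = -11] -8 is outermost — add 8 both sides ⇒ sub: ((2*x)^2) - 7 = -3.
Step 3. [((2*x)^2) - 7 = -3] the outer -7 inverts by adding 7 ⇒ sub: (2*x)^2 = 4.
Step 4. [(2*x)^2 = 4] 4 ≥ 0, LHS is (·)² — take ±√. So sqrt: 2*x = 2 or -2.
Step 5. [2*x = 2 or -2] 2 out front; divide by 2. So div: x = 1 or -1.

Answer: x ∈ {-1, 1}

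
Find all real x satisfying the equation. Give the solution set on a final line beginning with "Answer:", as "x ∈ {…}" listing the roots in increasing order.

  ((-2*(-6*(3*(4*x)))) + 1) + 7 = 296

Step 1. [((-2*(-6*(3*(4*x)))) + 1) + 7 = 296] +7 is outermost — subtract 7 both sides. So sub: (-2*(-6*(3*(4*x)))) + 1 = 289.
Step 2. [(-2*(-6*(3*(4*x)))) + 1 = 289] subtract 1: x sits inside (… + 1) ⇒ sub: -2*(-6*(3*(4*x))) = 288.
Step 3. [-2*(-6*(3*(4*x))) = 288] leading coefficient -2: divide by -2 ⇒ div: -6*(3*(4*x)) = -144.
Step 4. [-6*(3*(4*x)) = -144] divide by the outer -6, so div: 3*(4*x) = 24.
Step 5. [3*(4*x) = 24] LHS = 3·(…); ÷3 both sides. So div: 4*x = 8.
Step 6. [4*x = 8] leading coefficient 4: divide by 4, so div: x = 2.

Answer: x ∈ {2}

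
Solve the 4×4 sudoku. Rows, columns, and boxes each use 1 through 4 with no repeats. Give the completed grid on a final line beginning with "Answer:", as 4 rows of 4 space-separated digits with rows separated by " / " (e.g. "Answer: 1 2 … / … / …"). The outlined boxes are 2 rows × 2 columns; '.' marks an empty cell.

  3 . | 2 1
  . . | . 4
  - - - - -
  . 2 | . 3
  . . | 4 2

Step 1. [r4c1∈{1}] nothing but 1 survives at r4c1 ⇒ r4c1=1.
Step 2. [r3c1∈{4}] r3c1 has the single candidate 4, so r3c1=4.
Step 3. [r2c1∈{2}] r2c1 has the single candidate 2 ⇒ r2c1=2.
Step 4. [r2c2∈{1}] r2c2 has the single candidate 1, so r2c2=1.
Step 5. [r3c3∈{1}] r3c3 is down to just 1, so r3c3=1.
Step 6. [r2c3∈{3}] r2c3's peers cover all but 3. So r2c3=3.
Step 7. [r4c2∈{3}] nothing but 3 survives at r4c2 ⇒ r4c2=3.
Step 8. [r1c2∈{4}] only 4 remains possible at r1c2 ⇒ r1c2=4.

Answer: 3 4 2 1 / 2 1 3 4 / 4 2 1 3 / 1 3 4 2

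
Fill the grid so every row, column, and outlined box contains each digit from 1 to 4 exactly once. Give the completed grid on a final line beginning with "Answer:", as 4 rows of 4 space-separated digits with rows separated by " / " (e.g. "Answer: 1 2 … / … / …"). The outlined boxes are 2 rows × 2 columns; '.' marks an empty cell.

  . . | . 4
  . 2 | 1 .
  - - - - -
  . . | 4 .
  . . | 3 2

Step 1. [r3c4∈{1}] r3c4 has the single candidate 1 ⇒ r3c4=1.
Step 2. [r4c2∈{1,4}] col 2 places 4 nowhere but r4c2 ⇒ r4c2=4.
Step 3. [r1c2∈{1,3}] across col 2, 1 lands solely at r1c2 ⇒ r1c2=1.
Step 4. [r1c1∈{3}] r1c1 is down to just 3, so r1c1=3.
Step 5. [r4c1∈{1}] r4c1's peers cover all but 1. So r4c1=1.
Step 6. [r3c2∈{3}] r3c2 is down to just 3, so r3c2=3.
Step 7. [r2c4∈{3}] r2c4's peers cover all but 3 ⇒ r2c4=3.
Step 8. [r3c1∈{2}] r3c1 is down to just 2 ⇒ r3c1=2.
Step 9. [r2c1∈{4}] r2c1 is down to just 4. So r2c1=4.
Step 10. [r1c3∈{2}] only 2 remains possible at r1c3 ⇒ r1c3=2.

Answer: 3 1 2 4 / 4 2 1 3 / 2 3 4 1 / 1 4 3 2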